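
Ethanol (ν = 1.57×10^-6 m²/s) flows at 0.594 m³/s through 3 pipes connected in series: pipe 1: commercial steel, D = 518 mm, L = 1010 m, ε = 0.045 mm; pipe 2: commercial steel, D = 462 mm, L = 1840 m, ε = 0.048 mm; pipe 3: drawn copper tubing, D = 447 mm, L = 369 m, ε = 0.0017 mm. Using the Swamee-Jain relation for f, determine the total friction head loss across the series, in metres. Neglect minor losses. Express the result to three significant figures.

Pipe 1: V = 2.819 m/s, Re = 9.30×10^5, ε/D = 8.69×10^-5, f = 0.01340, h_1 = f(L/D)V²/2g = 10.58 m
Pipe 2: V = 3.543 m/s, Re = 1.04×10^6, ε/D = 1.04×10^-4, f = 0.01352, h_2 = f(L/D)V²/2g = 34.45 m
Pipe 3: V = 3.785 m/s, Re = 1.08×10^6, ε/D = 3.80×10^-6, f = 0.01156, h_3 = f(L/D)V²/2g = 6.970 m
Series → Q common, losses add: H = Σh = 52.00 m

H ≈ 52.0 m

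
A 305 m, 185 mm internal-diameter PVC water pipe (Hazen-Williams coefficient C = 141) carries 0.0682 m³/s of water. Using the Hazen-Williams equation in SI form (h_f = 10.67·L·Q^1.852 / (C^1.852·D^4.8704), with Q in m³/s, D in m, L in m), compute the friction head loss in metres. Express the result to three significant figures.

h_f ≈ 8.74 m

h_f = 10.67·305·0.0682^1.852 / (141^1.852·0.185^4.8704) = 8.739 m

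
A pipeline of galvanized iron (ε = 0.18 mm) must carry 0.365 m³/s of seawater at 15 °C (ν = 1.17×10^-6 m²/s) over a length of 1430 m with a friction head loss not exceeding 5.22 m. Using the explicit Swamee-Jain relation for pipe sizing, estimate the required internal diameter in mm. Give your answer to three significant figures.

Swamee-Jain (Type III): D = 0.66·[ε^1.25·(LQ²/(gh_f))^4.75 + ν·Q^9.4·(L/(gh_f))^5.2]^0.04
LQ²/(gh_f) = 3.720; L/(gh_f) = 27.93
Term 1 = ε^1.25·(…)^4.75 = 0.0107; Term 2 = ν·Q^9.4·(…)^5.2 = 0.00297
D = 0.66·(0.0107 + 0.00297)^0.04 = 0.5559 m = 556 mm
Check: V = 1.50 m/s, Re = 7.15×10^5, f = 0.01622, h_f = 4.81 m ≈ 5.22 m ✓

D ≈ 556 mm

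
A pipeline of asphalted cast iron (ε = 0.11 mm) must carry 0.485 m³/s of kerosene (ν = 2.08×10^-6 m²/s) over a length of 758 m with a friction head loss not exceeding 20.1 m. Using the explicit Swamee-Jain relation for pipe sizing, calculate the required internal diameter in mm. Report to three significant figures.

Swamee-Jain (Type III): D = 0.66·[ε^1.25·(LQ²/(gh_f))^4.75 + ν·Q^9.4·(L/(gh_f))^5.2]^0.04
LQ²/(gh_f) = 0.9042; L/(gh_f) = 3.844
Term 1 = ε^1.25·(…)^4.75 = 6.98×10^-6; Term 2 = ν·Q^9.4·(…)^5.2 = 2.54×10^-6
D = 0.66·(6.98×10^-6 + 2.54×10^-6)^0.04 = 0.4156 m = 416 mm
Check: V = 3.57 m/s, Re = 7.14×10^5, f = 0.01571, h_f = 18.7 m ≈ 20.1 m ✓

D ≈ 416 mm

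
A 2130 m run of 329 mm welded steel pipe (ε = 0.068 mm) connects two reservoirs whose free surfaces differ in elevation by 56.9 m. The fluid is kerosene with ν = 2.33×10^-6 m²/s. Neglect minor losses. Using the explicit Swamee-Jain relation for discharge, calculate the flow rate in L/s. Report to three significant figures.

Swamee-Jain (Type II): Q = -0.965·√(gD⁵h_f/L)·ln[ε/(3.7D) + √(3.17ν²L/(gD³h_f))]
√(gD⁵h_f/L) = √(9.81·0.329⁵·56.9/2130) = 0.03178
ε/(3.7D) = 5.59×10^-5; √(3.17ν²L/(gD³h_f)) = 4.29×10^-5
Q = -0.965·0.03178·ln(9.880×10^-5) = 0.2829 m³/s
Check: V = 3.33 m/s, Re = 4.70×10^5, f = 0.01566, h_f = 57.2 m ≈ 56.9 m ✓

Q ≈ 283 L/s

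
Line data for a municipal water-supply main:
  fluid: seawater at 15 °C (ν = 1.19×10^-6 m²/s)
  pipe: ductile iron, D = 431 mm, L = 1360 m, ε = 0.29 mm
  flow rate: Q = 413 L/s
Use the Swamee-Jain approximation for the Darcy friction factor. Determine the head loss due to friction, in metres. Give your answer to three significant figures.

h_f ≈ 23.7 m

V = 4Q/(πD²) = 4·0.413/(π·0.431²) = 2.831 m/s
Re = VD/ν = 2.831·0.431/1.19×10^-6 = 1.03×10^6 → turbulent
ε/D = 0.29/431 = 6.73×10^-4
Swamee-Jain: f = 0.01836
h_f = f(L/D)V²/(2g) = 0.01836·(1360/0.431)·2.831²/(2·9.81) = 23.66 m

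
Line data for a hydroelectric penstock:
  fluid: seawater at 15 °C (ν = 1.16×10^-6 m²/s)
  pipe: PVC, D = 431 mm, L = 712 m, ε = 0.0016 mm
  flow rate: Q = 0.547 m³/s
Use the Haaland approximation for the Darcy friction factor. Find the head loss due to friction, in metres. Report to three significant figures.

V = 4Q/(πD²) = 4·0.547/(π·0.431²) = 3.749 m/s
Re = VD/ν = 3.749·0.431/1.16×10^-6 = 1.39×10^6 → turbulent
ε/D = 0.0016/431 = 3.71×10^-6
Haaland: f = 0.01104
h_f = f(L/D)V²/(2g) = 0.01104·(712/0.431)·3.749²/(2·9.81) = 13.07 m

h_f ≈ 13.1 m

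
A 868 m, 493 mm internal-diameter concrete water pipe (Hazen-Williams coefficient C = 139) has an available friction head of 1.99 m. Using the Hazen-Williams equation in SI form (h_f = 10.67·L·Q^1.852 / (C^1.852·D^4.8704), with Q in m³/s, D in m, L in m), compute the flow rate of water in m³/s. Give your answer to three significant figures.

Rearranging: Q = [h_f·C^1.852·D^4.8704 / (10.67·L)]^(1/1.852)
Q = [1.99·139^1.852·0.493^4.8704 / (10.67·868)]^0.540 = 0.2264 m³/s

Q ≈ 0.226 m³/s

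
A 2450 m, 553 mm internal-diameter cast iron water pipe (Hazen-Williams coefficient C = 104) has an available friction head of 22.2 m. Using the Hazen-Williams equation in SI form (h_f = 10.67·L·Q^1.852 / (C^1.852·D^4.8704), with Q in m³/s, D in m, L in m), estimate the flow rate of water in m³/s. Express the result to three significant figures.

Q ≈ 0.481 m³/s

Rearranging: Q = [h_f·C^1.852·D^4.8704 / (10.67·L)]^(1/1.852)
Q = [22.2·104^1.852·0.553^4.8704 / (10.67·2450)]^0.540 = 0.4811 m³/s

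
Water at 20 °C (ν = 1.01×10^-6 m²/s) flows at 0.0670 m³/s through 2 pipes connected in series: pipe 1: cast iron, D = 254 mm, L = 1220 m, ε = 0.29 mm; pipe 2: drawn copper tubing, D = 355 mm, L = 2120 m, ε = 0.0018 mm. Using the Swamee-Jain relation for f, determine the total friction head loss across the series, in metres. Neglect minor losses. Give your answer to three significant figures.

H ≈ 11.2 m

Pipe 1: V = 1.322 m/s, Re = 3.33×10^5, ε/D = 0.00114, f = 0.02123, h_1 = f(L/D)V²/2g = 9.087 m
Pipe 2: V = 0.6769 m/s, Re = 2.38×10^5, ε/D = 5.07×10^-6, f = 0.01507, h_2 = f(L/D)V²/2g = 2.102 m
Series → Q common, losses add: H = Σh = 11.19 m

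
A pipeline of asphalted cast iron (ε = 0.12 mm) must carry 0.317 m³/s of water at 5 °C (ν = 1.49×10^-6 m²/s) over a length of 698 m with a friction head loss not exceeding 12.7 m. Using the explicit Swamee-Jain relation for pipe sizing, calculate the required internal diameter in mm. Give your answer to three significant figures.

Swamee-Jain (Type III): D = 0.66·[ε^1.25·(LQ²/(gh_f))^4.75 + ν·Q^9.4·(L/(gh_f))^5.2]^0.04
LQ²/(gh_f) = 0.5630; L/(gh_f) = 5.603
Term 1 = ε^1.25·(…)^4.75 = 8.20×10^-7; Term 2 = ν·Q^9.4·(…)^5.2 = 2.37×10^-7
D = 0.66·(8.20×10^-7 + 2.37×10^-7)^0.04 = 0.3806 m = 381 mm
Check: V = 2.79 m/s, Re = 7.12×10^5, f = 0.01615, h_f = 11.7 m ≈ 12.7 m ✓

D ≈ 381 mm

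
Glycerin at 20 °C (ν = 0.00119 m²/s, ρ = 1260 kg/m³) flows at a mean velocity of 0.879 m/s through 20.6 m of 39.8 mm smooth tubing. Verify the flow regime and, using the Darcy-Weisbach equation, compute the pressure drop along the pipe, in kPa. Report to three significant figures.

Δp ≈ 548 kPa

Re = VD/ν = 0.879·0.03980/0.00119 = 29.4 → laminar (Re < 2300)
f = 64/Re = 2.177
h_f = f(L/D)V²/(2g) = 2.177·(20.6/0.03980)·0.879²/(2·9.81) = 44.37 m
Δp = ρg·h_f = 1260·9.81·44.37 = 548.5 kPa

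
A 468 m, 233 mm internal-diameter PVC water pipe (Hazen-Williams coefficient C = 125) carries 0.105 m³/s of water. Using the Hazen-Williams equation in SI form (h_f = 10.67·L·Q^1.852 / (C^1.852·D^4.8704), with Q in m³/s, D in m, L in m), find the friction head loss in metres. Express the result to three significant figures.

h_f = 10.67·468·0.105^1.852 / (125^1.852·0.233^4.8704) = 12.12 m

h_f ≈ 12.1 m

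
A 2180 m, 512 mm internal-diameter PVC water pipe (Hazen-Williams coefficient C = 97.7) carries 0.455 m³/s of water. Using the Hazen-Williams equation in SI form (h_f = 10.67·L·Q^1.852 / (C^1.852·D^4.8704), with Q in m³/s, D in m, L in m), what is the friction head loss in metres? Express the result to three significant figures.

h_f = 10.67·2180·0.455^1.852 / (97.7^1.852·0.512^4.8704) = 29.10 m

h_f ≈ 29.1 m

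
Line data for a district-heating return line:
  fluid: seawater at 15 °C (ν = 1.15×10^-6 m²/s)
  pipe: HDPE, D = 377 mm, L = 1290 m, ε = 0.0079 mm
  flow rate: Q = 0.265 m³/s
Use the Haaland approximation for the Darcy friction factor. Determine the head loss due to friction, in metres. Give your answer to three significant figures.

h_f ≈ 12.2 m

V = 4Q/(πD²) = 4·0.265/(π·0.377²) = 2.374 m/s
Re = VD/ν = 2.374·0.377/1.15×10^-6 = 7.78×10^5 → turbulent
ε/D = 0.0079/377 = 2.10×10^-5
Haaland: f = 0.01242
h_f = f(L/D)V²/(2g) = 0.01242·(1290/0.377)·2.374²/(2·9.81) = 12.21 m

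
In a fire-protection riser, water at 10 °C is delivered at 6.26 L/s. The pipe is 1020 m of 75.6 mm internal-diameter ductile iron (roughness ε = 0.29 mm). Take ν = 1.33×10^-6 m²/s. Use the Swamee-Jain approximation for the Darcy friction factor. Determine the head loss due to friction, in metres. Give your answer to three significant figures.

V = 4Q/(πD²) = 4·0.00626/(π·0.0756²) = 1.395 m/s
Re = VD/ν = 1.395·0.0756/1.33×10^-6 = 7.93×10^4 → turbulent
ε/D = 0.29/75.6 = 0.00384
Swamee-Jain: f = 0.02974
h_f = f(L/D)V²/(2g) = 0.02974·(1020/0.0756)·1.395²/(2·9.81) = 39.77 m

h_f ≈ 39.8 m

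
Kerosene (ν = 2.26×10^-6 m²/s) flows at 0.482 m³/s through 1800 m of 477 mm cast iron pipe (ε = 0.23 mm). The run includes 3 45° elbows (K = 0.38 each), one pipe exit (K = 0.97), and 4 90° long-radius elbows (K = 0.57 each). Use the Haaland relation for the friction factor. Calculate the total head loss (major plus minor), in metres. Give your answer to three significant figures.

V = 4Q/(πD²) = 2.697 m/s; V²/2g = 0.3708 m
Re = 5.69×10^5, ε/D = 4.82×10^-4 → f = 0.01737 (Haaland)
Major: h_f = f(L/D)·V²/2g = 0.01737·3774·0.3708 = 24.30 m
Minor: ΣK = 4.39; h_m = ΣK·V²/2g = 1.628 m
Total H_L = 24.30 + 1.628 = 25.93 m

H_L ≈ 25.9 m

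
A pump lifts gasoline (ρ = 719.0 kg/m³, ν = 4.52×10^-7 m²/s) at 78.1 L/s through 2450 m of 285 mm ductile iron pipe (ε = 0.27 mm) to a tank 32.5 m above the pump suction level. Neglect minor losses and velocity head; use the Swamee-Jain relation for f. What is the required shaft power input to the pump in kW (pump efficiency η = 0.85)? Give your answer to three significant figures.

V = 4Q/(πD²) = 1.224 m/s; Re = 7.72×10^5; ε/D = 9.47×10^-4; f = 0.01989
h_f = f(L/D)V²/2g = 13.06 m
Total head H = z + h_f = 32.5 + 13.06 = 45.56 m
P_hyd = ρgQH = 719.0·9.81·0.0781·45.56 = 25.10 kW
P_shaft = P_hyd/η = 25.10/0.85 = 29.53 kW

P_shaft ≈ 29.5 kW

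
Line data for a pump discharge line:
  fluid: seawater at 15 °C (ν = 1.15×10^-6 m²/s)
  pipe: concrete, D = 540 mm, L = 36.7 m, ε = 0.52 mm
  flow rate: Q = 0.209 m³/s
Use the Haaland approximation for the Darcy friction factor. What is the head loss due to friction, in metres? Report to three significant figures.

h_f ≈ 0.0580 m

V = 4Q/(πD²) = 4·0.209/(π·0.540²) = 0.9126 m/s
Re = VD/ν = 0.9126·0.540/1.15×10^-6 = 4.29×10^5 → turbulent
ε/D = 0.52/540 = 9.63×10^-4
Haaland: f = 0.02012
h_f = f(L/D)V²/(2g) = 0.02012·(36.7/0.540)·0.9126²/(2·9.81) = 0.05803 m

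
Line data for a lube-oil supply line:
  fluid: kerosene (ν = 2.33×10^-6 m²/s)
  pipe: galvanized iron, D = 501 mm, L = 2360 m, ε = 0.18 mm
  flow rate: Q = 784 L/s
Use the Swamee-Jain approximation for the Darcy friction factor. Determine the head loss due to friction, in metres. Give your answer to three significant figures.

h_f ≈ 62.1 m

V = 4Q/(πD²) = 4·0.784/(π·0.501²) = 3.977 m/s
Re = VD/ν = 3.977·0.501/2.33×10^-6 = 8.55×10^5 → turbulent
ε/D = 0.18/501 = 3.59×10^-4
Swamee-Jain: f = 0.01636
h_f = f(L/D)V²/(2g) = 0.01636·(2360/0.501)·3.977²/(2·9.81) = 62.14 m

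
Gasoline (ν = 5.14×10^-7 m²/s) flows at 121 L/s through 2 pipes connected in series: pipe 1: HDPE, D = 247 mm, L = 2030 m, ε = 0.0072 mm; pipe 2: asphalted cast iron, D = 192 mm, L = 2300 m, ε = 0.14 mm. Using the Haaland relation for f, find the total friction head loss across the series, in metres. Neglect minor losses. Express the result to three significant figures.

H ≈ 229 m

Pipe 1: V = 2.525 m/s, Re = 1.21×10^6, ε/D = 2.91×10^-5, f = 0.01184, h_1 = f(L/D)V²/2g = 31.63 m
Pipe 2: V = 4.179 m/s, Re = 1.56×10^6, ε/D = 7.29×10^-4, f = 0.01846, h_2 = f(L/D)V²/2g = 196.9 m
Series → Q common, losses add: H = Σh = 228.5 m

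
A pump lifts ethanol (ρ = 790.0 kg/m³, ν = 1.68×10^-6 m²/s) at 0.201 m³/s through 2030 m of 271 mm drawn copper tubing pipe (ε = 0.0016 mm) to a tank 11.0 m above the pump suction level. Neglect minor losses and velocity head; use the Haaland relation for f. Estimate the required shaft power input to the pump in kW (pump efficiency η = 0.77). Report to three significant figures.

V = 4Q/(πD²) = 3.485 m/s; Re = 5.62×10^5; ε/D = 5.90×10^-6; f = 0.01286
h_f = f(L/D)V²/2g = 59.64 m
Total head H = z + h_f = 11.0 + 59.64 = 70.64 m
P_hyd = ρgQH = 790.0·9.81·0.201·70.64 = 110.0 kW
P_shaft = P_hyd/η = 110.0/0.77 = 142.9 kW

P_shaft ≈ 143 kW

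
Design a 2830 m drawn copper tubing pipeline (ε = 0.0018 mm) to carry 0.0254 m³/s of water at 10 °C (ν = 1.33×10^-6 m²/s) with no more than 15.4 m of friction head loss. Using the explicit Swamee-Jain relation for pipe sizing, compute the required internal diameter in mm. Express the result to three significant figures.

Swamee-Jain (Type III): D = 0.66·[ε^1.25·(LQ²/(gh_f))^4.75 + ν·Q^9.4·(L/(gh_f))^5.2]^0.04
LQ²/(gh_f) = 0.01209; L/(gh_f) = 18.73
Term 1 = ε^1.25·(…)^4.75 = 5.13×10^-17; Term 2 = ν·Q^9.4·(…)^5.2 = 5.58×10^-15
D = 0.66·(5.13×10^-17 + 5.58×10^-15)^0.04 = 0.1777 m = 178 mm
Check: V = 1.02 m/s, Re = 1.37×10^5, f = 0.01682, h_f = 14.3 m ≈ 15.4 m ✓

D ≈ 178 mm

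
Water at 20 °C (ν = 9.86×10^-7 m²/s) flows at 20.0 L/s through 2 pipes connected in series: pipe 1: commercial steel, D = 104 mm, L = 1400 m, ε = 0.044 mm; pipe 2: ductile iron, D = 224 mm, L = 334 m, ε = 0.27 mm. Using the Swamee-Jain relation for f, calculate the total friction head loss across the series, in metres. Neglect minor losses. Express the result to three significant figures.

Pipe 1: V = 2.354 m/s, Re = 2.48×10^5, ε/D = 4.23×10^-4, f = 0.01815, h_1 = f(L/D)V²/2g = 69.03 m
Pipe 2: V = 0.5075 m/s, Re = 1.15×10^5, ε/D = 0.00121, f = 0.02277, h_2 = f(L/D)V²/2g = 0.4456 m
Series → Q common, losses add: H = Σh = 69.47 m

H ≈ 69.5 m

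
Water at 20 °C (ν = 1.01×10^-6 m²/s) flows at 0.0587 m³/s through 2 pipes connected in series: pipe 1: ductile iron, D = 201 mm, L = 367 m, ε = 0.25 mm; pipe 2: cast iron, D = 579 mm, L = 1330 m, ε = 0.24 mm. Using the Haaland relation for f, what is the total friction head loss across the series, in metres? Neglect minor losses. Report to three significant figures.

Pipe 1: V = 1.850 m/s, Re = 3.68×10^5, ε/D = 0.00124, f = 0.02137, h_1 = f(L/D)V²/2g = 6.804 m
Pipe 2: V = 0.2229 m/s, Re = 1.28×10^5, ε/D = 4.15×10^-4, f = 0.01908, h_2 = f(L/D)V²/2g = 0.1111 m
Series → Q common, losses add: H = Σh = 6.916 m

H ≈ 6.92 m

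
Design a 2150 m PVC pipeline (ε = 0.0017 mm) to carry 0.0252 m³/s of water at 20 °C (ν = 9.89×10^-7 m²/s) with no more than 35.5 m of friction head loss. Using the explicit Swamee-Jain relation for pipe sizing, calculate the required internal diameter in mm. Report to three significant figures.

D ≈ 139 mm

Swamee-Jain (Type III): D = 0.66·[ε^1.25·(LQ²/(gh_f))^4.75 + ν·Q^9.4·(L/(gh_f))^5.2]^0.04
LQ²/(gh_f) = 0.003921; L/(gh_f) = 6.174
Term 1 = ε^1.25·(…)^4.75 = 2.27×10^-19; Term 2 = ν·Q^9.4·(…)^5.2 = 1.20×10^-17
D = 0.66·(2.27×10^-19 + 1.20×10^-17)^0.04 = 0.1390 m = 139 mm
Check: V = 1.66 m/s, Re = 2.33×10^5, f = 0.01520, h_f = 33.0 m ≈ 35.5 m ✓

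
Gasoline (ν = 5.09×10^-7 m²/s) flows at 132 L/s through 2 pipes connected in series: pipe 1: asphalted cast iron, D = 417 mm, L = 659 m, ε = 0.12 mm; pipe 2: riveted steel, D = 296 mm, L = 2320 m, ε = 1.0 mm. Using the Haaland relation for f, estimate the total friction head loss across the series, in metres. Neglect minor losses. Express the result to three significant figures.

H ≈ 41.2 m

Pipe 1: V = 0.9665 m/s, Re = 7.92×10^5, ε/D = 2.88×10^-4, f = 0.01565, h_1 = f(L/D)V²/2g = 1.177 m
Pipe 2: V = 1.918 m/s, Re = 1.12×10^6, ε/D = 0.00338, f = 0.02722, h_2 = f(L/D)V²/2g = 40.01 m
Series → Q common, losses add: H = Σh = 41.18 m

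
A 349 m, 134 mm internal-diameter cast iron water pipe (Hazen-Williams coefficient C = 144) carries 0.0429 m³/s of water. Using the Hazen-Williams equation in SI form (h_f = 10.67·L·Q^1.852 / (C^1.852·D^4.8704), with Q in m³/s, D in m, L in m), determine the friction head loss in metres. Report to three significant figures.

h_f ≈ 19.6 m

h_f = 10.67·349·0.0429^1.852 / (144^1.852·0.134^4.8704) = 19.60 m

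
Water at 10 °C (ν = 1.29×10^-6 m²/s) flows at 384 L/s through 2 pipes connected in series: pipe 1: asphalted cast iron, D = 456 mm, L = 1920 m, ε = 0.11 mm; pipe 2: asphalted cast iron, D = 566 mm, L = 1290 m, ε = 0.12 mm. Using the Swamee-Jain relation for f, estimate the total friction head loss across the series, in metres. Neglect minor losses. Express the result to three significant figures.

Pipe 1: V = 2.351 m/s, Re = 8.31×10^5, ε/D = 2.41×10^-4, f = 0.01535, h_1 = f(L/D)V²/2g = 18.22 m
Pipe 2: V = 1.526 m/s, Re = 6.70×10^5, ε/D = 2.12×10^-4, f = 0.01528, h_2 = f(L/D)V²/2g = 4.134 m
Series → Q common, losses add: H = Σh = 22.35 m

H ≈ 22.3 m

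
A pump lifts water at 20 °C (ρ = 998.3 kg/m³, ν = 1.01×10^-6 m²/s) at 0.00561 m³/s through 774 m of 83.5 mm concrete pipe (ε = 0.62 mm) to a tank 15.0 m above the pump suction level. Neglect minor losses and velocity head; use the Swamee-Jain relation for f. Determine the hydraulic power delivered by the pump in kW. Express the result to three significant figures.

P_hyd ≈ 1.79 kW

V = 4Q/(πD²) = 1.024 m/s; Re = 8.47×10^4; ε/D = 0.00743; f = 0.03549
h_f = f(L/D)V²/2g = 17.60 m
Total head H = z + h_f = 15.0 + 17.60 = 32.60 m
P_hyd = ρgQH = 998.3·9.81·0.00561·32.60 = 1.791 kW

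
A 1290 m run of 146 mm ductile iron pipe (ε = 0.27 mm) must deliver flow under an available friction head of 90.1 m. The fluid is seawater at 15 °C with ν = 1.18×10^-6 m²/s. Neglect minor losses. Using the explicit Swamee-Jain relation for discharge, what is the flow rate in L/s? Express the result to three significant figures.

Swamee-Jain (Type II): Q = -0.965·√(gD⁵h_f/L)·ln[ε/(3.7D) + √(3.17ν²L/(gD³h_f))]
√(gD⁵h_f/L) = √(9.81·0.146⁵·90.1/1290) = 0.006742
ε/(3.7D) = 5.00×10^-4; √(3.17ν²L/(gD³h_f)) = 4.55×10^-5
Q = -0.965·0.006742·ln(5.453×10^-4) = 0.04889 m³/s
Check: V = 2.92 m/s, Re = 3.61×10^5, f = 0.02361, h_f = 90.7 m ≈ 90.1 m ✓

Q ≈ 48.9 L/s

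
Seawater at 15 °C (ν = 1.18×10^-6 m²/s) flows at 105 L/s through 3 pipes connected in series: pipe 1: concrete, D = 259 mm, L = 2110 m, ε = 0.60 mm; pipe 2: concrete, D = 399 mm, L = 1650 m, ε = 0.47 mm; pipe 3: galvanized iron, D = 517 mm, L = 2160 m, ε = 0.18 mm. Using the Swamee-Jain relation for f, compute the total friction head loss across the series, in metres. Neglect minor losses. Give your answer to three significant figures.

H ≈ 45.1 m

Pipe 1: V = 1.993 m/s, Re = 4.37×10^5, ε/D = 0.00232, f = 0.02486, h_1 = f(L/D)V²/2g = 41.00 m
Pipe 2: V = 0.8398 m/s, Re = 2.84×10^5, ε/D = 0.00118, f = 0.02150, h_2 = f(L/D)V²/2g = 3.196 m
Pipe 3: V = 0.5002 m/s, Re = 2.19×10^5, ε/D = 3.48×10^-4, f = 0.01791, h_3 = f(L/D)V²/2g = 0.9542 m
Series → Q common, losses add: H = Σh = 45.15 m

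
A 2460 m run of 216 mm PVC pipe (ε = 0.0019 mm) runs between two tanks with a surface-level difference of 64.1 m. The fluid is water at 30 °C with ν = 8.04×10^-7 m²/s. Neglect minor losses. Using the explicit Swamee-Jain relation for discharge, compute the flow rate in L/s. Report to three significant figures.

Q ≈ 110 L/s

Swamee-Jain (Type II): Q = -0.965·√(gD⁵h_f/L)·ln[ε/(3.7D) + √(3.17ν²L/(gD³h_f))]
√(gD⁵h_f/L) = √(9.81·0.216⁵·64.1/2460) = 0.01096
ε/(3.7D) = 2.38×10^-6; √(3.17ν²L/(gD³h_f)) = 2.82×10^-5
Q = -0.965·0.01096·ln(3.058×10^-5) = 0.1100 m³/s
Check: V = 3.00 m/s, Re = 8.06×10^5, f = 0.01223, h_f = 63.9 m ≈ 64.1 m ✓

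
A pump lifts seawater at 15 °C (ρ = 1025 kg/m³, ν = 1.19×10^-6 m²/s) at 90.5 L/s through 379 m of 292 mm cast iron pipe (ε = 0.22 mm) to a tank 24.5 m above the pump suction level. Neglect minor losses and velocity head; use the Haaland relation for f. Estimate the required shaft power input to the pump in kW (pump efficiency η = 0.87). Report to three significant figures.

V = 4Q/(πD²) = 1.351 m/s; Re = 3.32×10^5; ε/D = 7.53×10^-4; f = 0.01932
h_f = f(L/D)V²/2g = 2.334 m
Total head H = z + h_f = 24.5 + 2.334 = 26.83 m
P_hyd = ρgQH = 1025·9.81·0.0905·26.83 = 24.42 kW
P_shaft = P_hyd/η = 24.42/0.87 = 28.07 kW

P_shaft ≈ 28.1 kW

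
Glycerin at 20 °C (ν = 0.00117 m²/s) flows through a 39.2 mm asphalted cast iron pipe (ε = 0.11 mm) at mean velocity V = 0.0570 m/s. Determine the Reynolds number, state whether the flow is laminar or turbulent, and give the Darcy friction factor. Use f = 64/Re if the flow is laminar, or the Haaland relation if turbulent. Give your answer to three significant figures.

Re = VD/ν = 0.05700·0.0392/0.00117 = 1.91
Re < 2300 → laminar → f = 64/Re = 33.51

Re ≈ 1.91; laminar; f = 64/Re ≈ 33.5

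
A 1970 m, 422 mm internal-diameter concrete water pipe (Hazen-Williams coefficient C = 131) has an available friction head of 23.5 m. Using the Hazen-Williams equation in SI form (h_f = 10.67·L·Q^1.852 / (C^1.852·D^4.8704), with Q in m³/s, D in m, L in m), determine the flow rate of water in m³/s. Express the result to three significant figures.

Q ≈ 0.345 m³/s

Rearranging: Q = [h_f·C^1.852·D^4.8704 / (10.67·L)]^(1/1.852)
Q = [23.5·131^1.852·0.422^4.8704 / (10.67·1970)]^0.540 = 0.3453 m³/s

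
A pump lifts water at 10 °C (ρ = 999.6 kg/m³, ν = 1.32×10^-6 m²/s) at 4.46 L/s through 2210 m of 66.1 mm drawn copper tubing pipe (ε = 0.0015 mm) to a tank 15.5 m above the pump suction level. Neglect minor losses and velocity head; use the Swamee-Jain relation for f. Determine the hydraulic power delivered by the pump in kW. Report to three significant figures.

V = 4Q/(πD²) = 1.300 m/s; Re = 6.51×10^4; ε/D = 2.27×10^-5; f = 0.01969
h_f = f(L/D)V²/2g = 56.68 m
Total head H = z + h_f = 15.5 + 56.68 = 72.18 m
P_hyd = ρgQH = 999.6·9.81·0.00446·72.18 = 3.157 kW

P_hyd ≈ 3.16 kW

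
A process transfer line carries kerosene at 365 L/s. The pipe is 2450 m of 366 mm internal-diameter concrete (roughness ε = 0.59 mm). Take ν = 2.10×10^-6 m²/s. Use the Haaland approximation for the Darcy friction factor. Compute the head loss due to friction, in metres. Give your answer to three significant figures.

h_f ≈ 92.3 m

V = 4Q/(πD²) = 4·0.365/(π·0.366²) = 3.469 m/s
Re = VD/ν = 3.469·0.366/2.10×10^-6 = 6.05×10^5 → turbulent
ε/D = 0.59/366 = 0.00161
Haaland: f = 0.02249
h_f = f(L/D)V²/(2g) = 0.02249·(2450/0.366)·3.469²/(2·9.81) = 92.35 m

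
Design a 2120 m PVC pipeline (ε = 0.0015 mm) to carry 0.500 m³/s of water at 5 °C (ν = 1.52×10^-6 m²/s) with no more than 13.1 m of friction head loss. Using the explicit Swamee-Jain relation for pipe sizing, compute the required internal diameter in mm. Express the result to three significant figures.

Swamee-Jain (Type III): D = 0.66·[ε^1.25·(LQ²/(gh_f))^4.75 + ν·Q^9.4·(L/(gh_f))^5.2]^0.04
LQ²/(gh_f) = 4.124; L/(gh_f) = 16.50
Term 1 = ε^1.25·(…)^4.75 = 4.39×10^-5; Term 2 = ν·Q^9.4·(…)^5.2 = 0.00482
D = 0.66·(4.39×10^-5 + 0.00482)^0.04 = 0.5333 m = 533 mm
Check: V = 2.24 m/s, Re = 7.85×10^5, f = 0.01216, h_f = 12.3 m ≈ 13.1 m ✓

D ≈ 533 mm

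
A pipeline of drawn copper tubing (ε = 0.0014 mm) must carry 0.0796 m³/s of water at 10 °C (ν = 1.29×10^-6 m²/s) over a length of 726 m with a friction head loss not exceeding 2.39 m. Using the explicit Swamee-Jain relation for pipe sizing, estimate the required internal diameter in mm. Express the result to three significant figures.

Swamee-Jain (Type III): D = 0.66·[ε^1.25·(LQ²/(gh_f))^4.75 + ν·Q^9.4·(L/(gh_f))^5.2]^0.04
LQ²/(gh_f) = 0.1962; L/(gh_f) = 30.96
Term 1 = ε^1.25·(…)^4.75 = 2.10×10^-11; Term 2 = ν·Q^9.4·(…)^5.2 = 3.40×10^-9
D = 0.66·(2.10×10^-11 + 3.40×10^-9)^0.04 = 0.3026 m = 303 mm
Check: V = 1.11 m/s, Re = 2.60×10^5, f = 0.01482, h_f = 2.22 m ≈ 2.39 m ✓

D ≈ 303 mm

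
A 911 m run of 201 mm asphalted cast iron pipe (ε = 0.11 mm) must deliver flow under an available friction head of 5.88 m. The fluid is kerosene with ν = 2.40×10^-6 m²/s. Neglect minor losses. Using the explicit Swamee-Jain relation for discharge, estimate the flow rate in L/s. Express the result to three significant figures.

Q ≈ 35.2 L/s

Swamee-Jain (Type II): Q = -0.965·√(gD⁵h_f/L)·ln[ε/(3.7D) + √(3.17ν²L/(gD³h_f))]
√(gD⁵h_f/L) = √(9.81·0.201⁵·5.88/911) = 0.004558
ε/(3.7D) = 1.48×10^-4; √(3.17ν²L/(gD³h_f)) = 1.88×10^-4
Q = -0.965·0.004558·ln(3.364×10^-4) = 0.03517 m³/s
Check: V = 1.11 m/s, Re = 9.28×10^4, f = 0.02081, h_f = 5.91 m ≈ 5.88 m ✓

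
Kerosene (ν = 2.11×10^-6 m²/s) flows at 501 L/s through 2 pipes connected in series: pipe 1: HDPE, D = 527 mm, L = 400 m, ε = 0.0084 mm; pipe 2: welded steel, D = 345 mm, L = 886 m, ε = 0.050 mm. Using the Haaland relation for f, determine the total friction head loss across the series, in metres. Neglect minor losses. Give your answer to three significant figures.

Pipe 1: V = 2.297 m/s, Re = 5.74×10^5, ε/D = 1.59×10^-5, f = 0.01295, h_1 = f(L/D)V²/2g = 2.643 m
Pipe 2: V = 5.359 m/s, Re = 8.76×10^5, ε/D = 1.45×10^-4, f = 0.01407, h_2 = f(L/D)V²/2g = 52.89 m
Series → Q common, losses add: H = Σh = 55.53 m

H ≈ 55.5 m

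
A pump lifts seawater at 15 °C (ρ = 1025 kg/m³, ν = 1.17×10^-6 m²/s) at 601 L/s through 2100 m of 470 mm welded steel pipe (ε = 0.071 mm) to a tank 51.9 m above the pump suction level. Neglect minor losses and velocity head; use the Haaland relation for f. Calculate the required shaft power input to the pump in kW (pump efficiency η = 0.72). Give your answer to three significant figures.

P_shaft ≈ 751 kW

V = 4Q/(πD²) = 3.464 m/s; Re = 1.39×10^6; ε/D = 1.51×10^-4; f = 0.01376
h_f = f(L/D)V²/2g = 37.61 m
Total head H = z + h_f = 51.9 + 37.61 = 89.51 m
P_hyd = ρgQH = 1025·9.81·0.601·89.51 = 540.9 kW
P_shaft = P_hyd/η = 540.9/0.72 = 751.3 kW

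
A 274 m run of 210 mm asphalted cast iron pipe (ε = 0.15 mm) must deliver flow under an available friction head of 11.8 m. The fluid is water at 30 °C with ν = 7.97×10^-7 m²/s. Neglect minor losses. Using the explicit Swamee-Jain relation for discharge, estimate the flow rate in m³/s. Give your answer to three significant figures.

Swamee-Jain (Type II): Q = -0.965·√(gD⁵h_f/L)·ln[ε/(3.7D) + √(3.17ν²L/(gD³h_f))]
√(gD⁵h_f/L) = √(9.81·0.210⁵·11.8/274) = 0.01314
ε/(3.7D) = 1.93×10^-4; √(3.17ν²L/(gD³h_f)) = 2.27×10^-5
Q = -0.965·0.01314·ln(2.157×10^-4) = 0.1070 m³/s
Check: V = 3.09 m/s, Re = 8.14×10^5, f = 0.01870, h_f = 11.9 m ≈ 11.8 m ✓

Q ≈ 0.107 m³/s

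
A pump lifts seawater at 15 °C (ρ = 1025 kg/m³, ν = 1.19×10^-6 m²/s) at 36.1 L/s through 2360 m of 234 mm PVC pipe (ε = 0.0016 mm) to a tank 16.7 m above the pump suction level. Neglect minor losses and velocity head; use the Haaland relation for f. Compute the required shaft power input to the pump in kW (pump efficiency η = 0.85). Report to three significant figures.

P_shaft ≈ 9.63 kW

V = 4Q/(πD²) = 0.8394 m/s; Re = 1.65×10^5; ε/D = 6.84×10^-6; f = 0.01613
h_f = f(L/D)V²/2g = 5.843 m
Total head H = z + h_f = 16.7 + 5.843 = 22.54 m
P_hyd = ρgQH = 1025·9.81·0.0361·22.54 = 8.183 kW
P_shaft = P_hyd/η = 8.183/0.85 = 9.627 kW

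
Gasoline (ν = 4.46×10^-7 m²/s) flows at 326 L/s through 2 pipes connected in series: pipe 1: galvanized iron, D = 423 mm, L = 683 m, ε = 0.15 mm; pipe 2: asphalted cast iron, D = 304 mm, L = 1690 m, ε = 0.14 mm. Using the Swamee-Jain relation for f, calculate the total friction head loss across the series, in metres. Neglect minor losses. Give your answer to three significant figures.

Pipe 1: V = 2.320 m/s, Re = 2.20×10^6, ε/D = 3.55×10^-4, f = 0.01586, h_1 = f(L/D)V²/2g = 7.024 m
Pipe 2: V = 4.491 m/s, Re = 3.06×10^6, ε/D = 4.61×10^-4, f = 0.01663, h_2 = f(L/D)V²/2g = 95.08 m
Series → Q common, losses add: H = Σh = 102.1 m

H ≈ 102 m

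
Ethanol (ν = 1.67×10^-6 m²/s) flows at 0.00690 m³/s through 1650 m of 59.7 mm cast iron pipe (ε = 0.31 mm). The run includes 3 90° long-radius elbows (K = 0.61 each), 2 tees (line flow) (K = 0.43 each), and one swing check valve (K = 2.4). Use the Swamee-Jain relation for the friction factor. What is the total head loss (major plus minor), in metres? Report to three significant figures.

H_L ≈ 276 m

V = 4Q/(πD²) = 2.465 m/s; V²/2g = 0.3097 m
Re = 8.81×10^4, ε/D = 0.00519 → f = 0.03202 (Swamee-Jain)
Major: h_f = f(L/D)·V²/2g = 0.03202·27638·0.3097 = 274.1 m
Minor: ΣK = 5.09; h_m = ΣK·V²/2g = 1.576 m
Total H_L = 274.1 + 1.576 = 275.7 m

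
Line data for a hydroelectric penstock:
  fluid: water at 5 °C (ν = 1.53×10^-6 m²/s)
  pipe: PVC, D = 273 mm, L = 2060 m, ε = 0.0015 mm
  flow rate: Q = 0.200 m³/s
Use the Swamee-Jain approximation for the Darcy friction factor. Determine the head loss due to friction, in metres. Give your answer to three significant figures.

h_f ≈ 57.2 m

V = 4Q/(πD²) = 4·0.200/(π·0.273²) = 3.417 m/s
Re = VD/ν = 3.417·0.273/1.53×10^-6 = 6.10×10^5 → turbulent
ε/D = 0.0015/273 = 5.49×10^-6
Swamee-Jain: f = 0.01274
h_f = f(L/D)V²/(2g) = 0.01274·(2060/0.273)·3.417²/(2·9.81) = 57.20 m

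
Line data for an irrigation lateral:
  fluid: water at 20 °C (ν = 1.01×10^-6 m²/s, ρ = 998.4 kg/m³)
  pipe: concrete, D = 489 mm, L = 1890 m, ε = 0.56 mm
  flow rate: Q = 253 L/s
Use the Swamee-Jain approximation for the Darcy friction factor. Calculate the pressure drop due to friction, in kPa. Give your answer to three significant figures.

V = 4Q/(πD²) = 4·0.253/(π·0.489²) = 1.347 m/s
Re = VD/ν = 1.347·0.489/1.01×10^-6 = 6.52×10^5 → turbulent
ε/D = 0.56/489 = 0.00115
Swamee-Jain: f = 0.02083
h_f = f(L/D)V²/(2g) = 0.02083·(1890/0.489)·1.347²/(2·9.81) = 7.446 m
Δp = ρg·h_f = 998.4·9.81·7.446 = 72.93 kPa

Δp ≈ 72.9 kPa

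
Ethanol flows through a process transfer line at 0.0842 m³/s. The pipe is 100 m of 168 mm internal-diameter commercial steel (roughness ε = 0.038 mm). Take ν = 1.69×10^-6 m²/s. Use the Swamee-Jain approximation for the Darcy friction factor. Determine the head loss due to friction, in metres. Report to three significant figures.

V = 4Q/(πD²) = 4·0.0842/(π·0.168²) = 3.798 m/s
Re = VD/ν = 3.798·0.168/1.69×10^-6 = 3.78×10^5 → turbulent
ε/D = 0.038/168 = 2.26×10^-4
Swamee-Jain: f = 0.01614
h_f = f(L/D)V²/(2g) = 0.01614·(100/0.168)·3.798²/(2·9.81) = 7.066 m

h_f ≈ 7.07 m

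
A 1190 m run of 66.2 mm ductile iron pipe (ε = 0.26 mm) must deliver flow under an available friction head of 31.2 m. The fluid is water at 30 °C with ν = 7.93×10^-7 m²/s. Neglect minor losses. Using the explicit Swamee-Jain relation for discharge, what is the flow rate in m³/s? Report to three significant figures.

Swamee-Jain (Type II): Q = -0.965·√(gD⁵h_f/L)·ln[ε/(3.7D) + √(3.17ν²L/(gD³h_f))]
√(gD⁵h_f/L) = √(9.81·0.0662⁵·31.2/1190) = 5.719×10^-4
ε/(3.7D) = 0.00106; √(3.17ν²L/(gD³h_f)) = 1.63×10^-4
Q = -0.965·5.719×10^-4·ln(0.001225) = 0.003700 m³/s
Check: V = 1.07 m/s, Re = 8.97×10^4, f = 0.02975, h_f = 31.5 m ≈ 31.2 m ✓

Q ≈ 0.00370 m³/s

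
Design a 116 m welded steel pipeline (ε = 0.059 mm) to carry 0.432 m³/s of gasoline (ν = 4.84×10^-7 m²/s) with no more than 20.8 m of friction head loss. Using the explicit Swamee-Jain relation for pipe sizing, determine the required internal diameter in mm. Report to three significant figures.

Swamee-Jain (Type III): D = 0.66·[ε^1.25·(LQ²/(gh_f))^4.75 + ν·Q^9.4·(L/(gh_f))^5.2]^0.04
LQ²/(gh_f) = 0.1061; L/(gh_f) = 0.5685
Term 1 = ε^1.25·(…)^4.75 = 1.22×10^-10; Term 2 = ν·Q^9.4·(…)^5.2 = 9.62×10^-12
D = 0.66·(1.22×10^-10 + 9.62×10^-12)^0.04 = 0.2656 m = 266 mm
Check: V = 7.80 m/s, Re = 4.28×10^6, f = 0.01431, h_f = 19.4 m ≈ 20.8 m ✓

D ≈ 266 mm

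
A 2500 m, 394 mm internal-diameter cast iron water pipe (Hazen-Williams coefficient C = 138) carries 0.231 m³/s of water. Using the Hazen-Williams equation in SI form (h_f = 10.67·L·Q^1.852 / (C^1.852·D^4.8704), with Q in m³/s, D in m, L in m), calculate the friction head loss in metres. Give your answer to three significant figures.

h_f ≈ 18.0 m

h_f = 10.67·2500·0.231^1.852 / (138^1.852·0.394^4.8704) = 17.97 m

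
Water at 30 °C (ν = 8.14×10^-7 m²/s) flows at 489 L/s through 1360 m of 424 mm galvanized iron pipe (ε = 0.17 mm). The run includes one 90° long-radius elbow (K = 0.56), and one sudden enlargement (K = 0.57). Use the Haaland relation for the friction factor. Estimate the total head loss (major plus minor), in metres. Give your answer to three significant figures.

V = 4Q/(πD²) = 3.463 m/s; V²/2g = 0.6113 m
Re = 1.80×10^6, ε/D = 4.01×10^-4 → f = 0.01623 (Haaland)
Major: h_f = f(L/D)·V²/2g = 0.01623·3208·0.6113 = 31.82 m
Minor: ΣK = 1.13; h_m = ΣK·V²/2g = 0.6908 m
Total H_L = 31.82 + 0.6908 = 32.51 m

H_L ≈ 32.5 m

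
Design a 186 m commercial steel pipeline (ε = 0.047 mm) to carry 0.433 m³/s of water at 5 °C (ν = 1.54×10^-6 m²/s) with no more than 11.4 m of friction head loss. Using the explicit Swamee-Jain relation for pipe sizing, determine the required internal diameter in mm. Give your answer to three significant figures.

D ≈ 327 mm

Swamee-Jain (Type III): D = 0.66·[ε^1.25·(LQ²/(gh_f))^4.75 + ν·Q^9.4·(L/(gh_f))^5.2]^0.04
LQ²/(gh_f) = 0.3118; L/(gh_f) = 1.663
Term 1 = ε^1.25·(…)^4.75 = 1.54×10^-8; Term 2 = ν·Q^9.4·(…)^5.2 = 8.31×10^-9
D = 0.66·(1.54×10^-8 + 8.31×10^-9)^0.04 = 0.3270 m = 327 mm
Check: V = 5.16 m/s, Re = 1.09×10^6, f = 0.01402, h_f = 10.8 m ≈ 11.4 m ✓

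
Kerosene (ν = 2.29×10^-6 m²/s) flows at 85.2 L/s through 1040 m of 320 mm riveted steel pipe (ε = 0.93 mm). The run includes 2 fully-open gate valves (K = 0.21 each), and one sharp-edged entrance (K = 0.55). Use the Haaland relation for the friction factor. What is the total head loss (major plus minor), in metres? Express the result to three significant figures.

H_L ≈ 5.04 m

V = 4Q/(πD²) = 1.059 m/s; V²/2g = 0.05720 m
Re = 1.48×10^5, ε/D = 0.00291 → f = 0.02681 (Haaland)
Major: h_f = f(L/D)·V²/2g = 0.02681·3250·0.05720 = 4.983 m
Minor: ΣK = 0.970; h_m = ΣK·V²/2g = 0.05548 m
Total H_L = 4.983 + 0.05548 = 5.039 m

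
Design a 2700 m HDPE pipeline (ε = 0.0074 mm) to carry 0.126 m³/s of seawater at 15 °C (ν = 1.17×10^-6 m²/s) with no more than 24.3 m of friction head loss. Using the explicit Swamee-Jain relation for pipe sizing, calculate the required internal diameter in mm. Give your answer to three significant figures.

D ≈ 292 mm

Swamee-Jain (Type III): D = 0.66·[ε^1.25·(LQ²/(gh_f))^4.75 + ν·Q^9.4·(L/(gh_f))^5.2]^0.04
LQ²/(gh_f) = 0.1798; L/(gh_f) = 11.33
Term 1 = ε^1.25·(…)^4.75 = 1.11×10^-10; Term 2 = ν·Q^9.4·(…)^5.2 = 1.24×10^-9
D = 0.66·(1.11×10^-10 + 1.24×10^-9)^0.04 = 0.2916 m = 292 mm
Check: V = 1.89 m/s, Re = 4.70×10^5, f = 0.01362, h_f = 22.9 m ≈ 24.3 m ✓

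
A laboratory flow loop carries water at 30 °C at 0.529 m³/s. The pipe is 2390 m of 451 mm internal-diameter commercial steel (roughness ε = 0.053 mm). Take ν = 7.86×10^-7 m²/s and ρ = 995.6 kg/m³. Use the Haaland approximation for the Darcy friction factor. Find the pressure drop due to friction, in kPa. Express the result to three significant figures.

Δp ≈ 378 kPa

V = 4Q/(πD²) = 4·0.529/(π·0.451²) = 3.311 m/s
Re = VD/ν = 3.311·0.451/7.86×10^-7 = 1.90×10^6 → turbulent
ε/D = 0.053/451 = 1.18×10^-4
Haaland: f = 0.01307
h_f = f(L/D)V²/(2g) = 0.01307·(2390/0.451)·3.311²/(2·9.81) = 38.70 m
Δp = ρg·h_f = 995.6·9.81·38.70 = 378.0 kPa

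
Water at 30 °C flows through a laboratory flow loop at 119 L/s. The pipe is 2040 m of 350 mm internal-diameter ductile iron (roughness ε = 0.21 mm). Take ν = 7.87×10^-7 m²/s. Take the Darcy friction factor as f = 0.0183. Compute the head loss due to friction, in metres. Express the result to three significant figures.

V = 4Q/(πD²) = 4·0.119/(π·0.350²) = 1.237 m/s
h_f = f(L/D)V²/(2g) = 0.01830·(2040/0.350)·1.237²/(2·9.81) = 8.317 m

h_f ≈ 8.32 m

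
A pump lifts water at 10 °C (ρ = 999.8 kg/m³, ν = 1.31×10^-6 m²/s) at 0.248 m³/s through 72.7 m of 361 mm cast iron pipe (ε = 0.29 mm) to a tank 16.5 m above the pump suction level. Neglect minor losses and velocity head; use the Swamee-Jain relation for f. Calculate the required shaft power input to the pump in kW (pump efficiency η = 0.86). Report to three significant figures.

V = 4Q/(πD²) = 2.423 m/s; Re = 6.68×10^5; ε/D = 8.03×10^-4; f = 0.01927
h_f = f(L/D)V²/2g = 1.161 m
Total head H = z + h_f = 16.5 + 1.161 = 17.66 m
P_hyd = ρgQH = 999.8·9.81·0.248·17.66 = 42.96 kW
P_shaft = P_hyd/η = 42.96/0.86 = 49.95 kW

P_shaft ≈ 50.0 kW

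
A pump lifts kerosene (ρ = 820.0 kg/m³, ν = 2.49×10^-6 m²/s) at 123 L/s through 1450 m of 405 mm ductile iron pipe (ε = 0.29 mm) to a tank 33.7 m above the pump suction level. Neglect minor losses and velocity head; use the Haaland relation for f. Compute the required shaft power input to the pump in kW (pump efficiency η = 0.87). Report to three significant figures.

P_shaft ≈ 42.1 kW

V = 4Q/(πD²) = 0.9548 m/s; Re = 1.55×10^5; ε/D = 7.16×10^-4; f = 0.02008
h_f = f(L/D)V²/2g = 3.340 m
Total head H = z + h_f = 33.7 + 3.340 = 37.04 m
P_hyd = ρgQH = 820.0·9.81·0.123·37.04 = 36.65 kW
P_shaft = P_hyd/η = 36.65/0.87 = 42.12 kW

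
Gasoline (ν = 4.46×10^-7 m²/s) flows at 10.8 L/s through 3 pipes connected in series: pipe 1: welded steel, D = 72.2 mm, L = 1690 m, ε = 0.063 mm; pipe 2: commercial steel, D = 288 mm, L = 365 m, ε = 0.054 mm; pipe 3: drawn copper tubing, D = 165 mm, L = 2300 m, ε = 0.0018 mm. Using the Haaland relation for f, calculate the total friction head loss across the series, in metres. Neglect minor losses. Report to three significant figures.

H ≈ 166 m

Pipe 1: V = 2.638 m/s, Re = 4.27×10^5, ε/D = 8.73×10^-4, f = 0.01971, h_1 = f(L/D)V²/2g = 163.6 m
Pipe 2: V = 0.1658 m/s, Re = 1.07×10^5, ε/D = 1.88×10^-4, f = 0.01846, h_2 = f(L/D)V²/2g = 0.03278 m
Pipe 3: V = 0.5051 m/s, Re = 1.87×10^5, ε/D = 1.09×10^-5, f = 0.01577, h_3 = f(L/D)V²/2g = 2.858 m
Series → Q common, losses add: H = Σh = 166.5 m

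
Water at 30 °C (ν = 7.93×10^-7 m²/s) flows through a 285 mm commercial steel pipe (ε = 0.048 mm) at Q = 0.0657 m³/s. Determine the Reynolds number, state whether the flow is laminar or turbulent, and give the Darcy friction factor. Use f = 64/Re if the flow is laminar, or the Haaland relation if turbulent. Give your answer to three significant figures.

Re ≈ 3.70×10^5; turbulent; f ≈ 0.0154

V = 4Q/(πD²) = 1.030 m/s
Re = VD/ν = 1.030·0.285/7.93×10^-7 = 3.70×10^5
Re > 4000 → turbulent; ε/D = 1.68×10^-4
Haaland: f = 0.01544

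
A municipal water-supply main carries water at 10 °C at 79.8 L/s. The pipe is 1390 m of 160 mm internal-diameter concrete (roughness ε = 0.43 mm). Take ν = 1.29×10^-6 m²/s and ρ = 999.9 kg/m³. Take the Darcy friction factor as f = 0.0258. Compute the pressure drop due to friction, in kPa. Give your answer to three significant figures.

V = 4Q/(πD²) = 4·0.0798/(π·0.160²) = 3.969 m/s
h_f = f(L/D)V²/(2g) = 0.02580·(1390/0.160)·3.969²/(2·9.81) = 180.0 m
Δp = ρg·h_f = 999.9·9.81·180.0 = 1765 kPa

Δp ≈ 1770 kPa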